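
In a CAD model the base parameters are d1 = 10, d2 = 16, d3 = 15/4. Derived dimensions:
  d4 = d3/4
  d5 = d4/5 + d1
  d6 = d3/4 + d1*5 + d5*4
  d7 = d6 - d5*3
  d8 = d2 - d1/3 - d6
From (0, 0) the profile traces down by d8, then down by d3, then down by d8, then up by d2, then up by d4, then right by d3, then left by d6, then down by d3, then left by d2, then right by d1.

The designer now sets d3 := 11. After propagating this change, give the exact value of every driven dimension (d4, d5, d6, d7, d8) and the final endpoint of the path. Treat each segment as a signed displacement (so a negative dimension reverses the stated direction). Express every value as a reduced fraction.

Apply edit: d3 := 11
  d4 = d3/4 = 11/4
  d5 = d4/5 + d1 = 211/20
  d6 = d3/4 + d1*5 + d5*4 = 1899/20
  d7 = d6 - d5*3 = 633/10
  d8 = d2 - d1/3 - d6 = -4937/60
Walk from origin (0, 0):
  seg 1: down by d8 = -4937/60 → (0, 4937/60)
  seg 2: down by d3 = 11 → (0, 4277/60)
  seg 3: down by d8 = -4937/60 → (0, 4607/30)
  seg 4: up by d2 = 16 → (0, 5087/30)
  seg 5: up by d4 = 11/4 → (0, 10339/60)
  seg 6: right by d3 = 11 → (11, 10339/60)
  seg 7: left by d6 = 1899/20 → (-1679/20, 10339/60)
  seg 8: down by d3 = 11 → (-1679/20, 9679/60)
  seg 9: left by d2 = 16 → (-1999/20, 9679/60)
  seg 10: right by d1 = 10 → (-1799/20, 9679/60)

d4 = 11/4
d5 = 211/20
d6 = 1899/20
d7 = 633/10
d8 = -4937/60
endpoint = (-1799/20, 9679/60)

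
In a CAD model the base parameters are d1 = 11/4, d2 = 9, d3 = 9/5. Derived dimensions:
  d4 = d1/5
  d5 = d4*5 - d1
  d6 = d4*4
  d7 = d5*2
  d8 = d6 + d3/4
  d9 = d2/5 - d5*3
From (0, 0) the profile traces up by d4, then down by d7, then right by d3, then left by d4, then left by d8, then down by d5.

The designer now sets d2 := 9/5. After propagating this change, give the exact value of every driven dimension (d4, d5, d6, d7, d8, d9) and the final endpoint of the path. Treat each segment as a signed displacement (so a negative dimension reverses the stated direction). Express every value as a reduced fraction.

d4 = 11/20
d5 = 0
d6 = 11/5
d7 = 0
d8 = 53/20
d9 = 9/25
endpoint = (-7/5, 11/20)

Apply edit: d2 := 9/5
  d4 = d1/5 = 11/20
  d5 = d4*5 - d1 = 0
  d6 = d4*4 = 11/5
  d7 = d5*2 = 0
  d8 = d6 + d3/4 = 53/20
  d9 = d2/5 - d5*3 = 9/25
Walk from origin (0, 0):
  seg 1: up by d4 = 11/20 → (0, 11/20)
  seg 2: down by d7 = 0 → (0, 11/20)
  seg 3: right by d3 = 9/5 → (9/5, 11/20)
  seg 4: left by d4 = 11/20 → (5/4, 11/20)
  seg 5: left by d8 = 53/20 → (-7/5, 11/20)
  seg 6: down by d5 = 0 → (-7/5, 11/20)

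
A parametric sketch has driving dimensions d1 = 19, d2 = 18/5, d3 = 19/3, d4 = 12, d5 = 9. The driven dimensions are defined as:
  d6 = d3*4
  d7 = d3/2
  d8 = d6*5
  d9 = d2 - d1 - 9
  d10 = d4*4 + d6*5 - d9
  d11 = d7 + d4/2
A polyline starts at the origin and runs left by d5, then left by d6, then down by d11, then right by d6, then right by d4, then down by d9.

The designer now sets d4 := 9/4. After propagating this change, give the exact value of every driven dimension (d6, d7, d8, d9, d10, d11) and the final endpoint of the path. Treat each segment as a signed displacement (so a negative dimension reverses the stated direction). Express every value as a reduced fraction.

d6 = 76/3
d7 = 19/6
d8 = 380/3
d9 = -122/5
d10 = 2401/15
d11 = 103/24
endpoint = (-27/4, 2413/120)

Apply edit: d4 := 9/4
  d6 = d3*4 = 76/3
  d7 = d3/2 = 19/6
  d8 = d6*5 = 380/3
  d9 = d2 - d1 - 9 = -122/5
  d10 = d4*4 + d6*5 - d9 = 2401/15
  d11 = d7 + d4/2 = 103/24
Walk from origin (0, 0):
  seg 1: left by d5 = 9 → (-9, 0)
  seg 2: left by d6 = 76/3 → (-103/3, 0)
  seg 3: down by d11 = 103/24 → (-103/3, -103/24)
  seg 4: right by d6 = 76/3 → (-9, -103/24)
  seg 5: right by d4 = 9/4 → (-27/4, -103/24)
  seg 6: down by d9 = -122/5 → (-27/4, 2413/120)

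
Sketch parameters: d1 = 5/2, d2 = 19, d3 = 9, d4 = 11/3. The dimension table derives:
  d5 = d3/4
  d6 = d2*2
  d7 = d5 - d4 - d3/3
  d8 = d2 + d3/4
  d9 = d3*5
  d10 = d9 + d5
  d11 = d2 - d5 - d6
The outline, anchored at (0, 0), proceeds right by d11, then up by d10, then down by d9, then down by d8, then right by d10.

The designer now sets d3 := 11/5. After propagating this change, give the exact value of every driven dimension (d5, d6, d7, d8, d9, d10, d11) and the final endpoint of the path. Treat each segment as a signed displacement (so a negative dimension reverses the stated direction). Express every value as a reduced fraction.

d5 = 11/20
d6 = 38
d7 = -77/20
d8 = 391/20
d9 = 11
d10 = 231/20
d11 = -391/20
endpoint = (-8, -19)

Apply edit: d3 := 11/5
  d5 = d3/4 = 11/20
  d6 = d2*2 = 38
  d7 = d5 - d4 - d3/3 = -77/20
  d8 = d2 + d3/4 = 391/20
  d9 = d3*5 = 11
  d10 = d9 + d5 = 231/20
  d11 = d2 - d5 - d6 = -391/20
Walk from origin (0, 0):
  seg 1: right by d11 = -391/20 → (-391/20, 0)
  seg 2: up by d10 = 231/20 → (-391/20, 231/20)
  seg 3: down by d9 = 11 → (-391/20, 11/20)
  seg 4: down by d8 = 391/20 → (-391/20, -19)
  seg 5: right by d10 = 231/20 → (-8, -19)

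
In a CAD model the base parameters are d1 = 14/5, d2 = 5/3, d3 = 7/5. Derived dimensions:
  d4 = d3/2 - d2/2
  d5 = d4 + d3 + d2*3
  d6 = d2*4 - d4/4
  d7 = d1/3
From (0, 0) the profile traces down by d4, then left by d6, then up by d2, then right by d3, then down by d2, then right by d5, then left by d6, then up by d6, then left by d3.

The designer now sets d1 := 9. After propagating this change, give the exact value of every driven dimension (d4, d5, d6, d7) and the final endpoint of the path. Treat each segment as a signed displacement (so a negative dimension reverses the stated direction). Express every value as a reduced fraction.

Apply edit: d1 := 9
  d4 = d3/2 - d2/2 = -2/15
  d5 = d4 + d3 + d2*3 = 94/15
  d6 = d2*4 - d4/4 = 67/10
  d7 = d1/3 = 3
Walk from origin (0, 0):
  seg 1: down by d4 = -2/15 → (0, 2/15)
  seg 2: left by d6 = 67/10 → (-67/10, 2/15)
  seg 3: up by d2 = 5/3 → (-67/10, 9/5)
  seg 4: right by d3 = 7/5 → (-53/10, 9/5)
  seg 5: down by d2 = 5/3 → (-53/10, 2/15)
  seg 6: right by d5 = 94/15 → (29/30, 2/15)
  seg 7: left by d6 = 67/10 → (-86/15, 2/15)
  seg 8: up by d6 = 67/10 → (-86/15, 41/6)
  seg 9: left by d3 = 7/5 → (-107/15, 41/6)

d4 = -2/15
d5 = 94/15
d6 = 67/10
d7 = 3
endpoint = (-107/15, 41/6)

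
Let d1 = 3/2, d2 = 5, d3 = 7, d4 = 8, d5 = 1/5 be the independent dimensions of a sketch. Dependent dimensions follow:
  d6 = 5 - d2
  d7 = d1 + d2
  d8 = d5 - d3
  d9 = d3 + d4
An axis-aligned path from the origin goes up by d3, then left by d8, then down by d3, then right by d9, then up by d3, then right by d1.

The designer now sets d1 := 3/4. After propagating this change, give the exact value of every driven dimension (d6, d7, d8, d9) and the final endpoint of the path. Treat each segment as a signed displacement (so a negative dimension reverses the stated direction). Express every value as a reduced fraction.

d6 = 0
d7 = 23/4
d8 = -34/5
d9 = 15
endpoint = (451/20, 7)

Apply edit: d1 := 3/4
  d6 = 5 - d2 = 0
  d7 = d1 + d2 = 23/4
  d8 = d5 - d3 = -34/5
  d9 = d3 + d4 = 15
Walk from origin (0, 0):
  seg 1: up by d3 = 7 → (0, 7)
  seg 2: left by d8 = -34/5 → (34/5, 7)
  seg 3: down by d3 = 7 → (34/5, 0)
  seg 4: right by d9 = 15 → (109/5, 0)
  seg 5: up by d3 = 7 → (109/5, 7)
  seg 6: right by d1 = 3/4 → (451/20, 7)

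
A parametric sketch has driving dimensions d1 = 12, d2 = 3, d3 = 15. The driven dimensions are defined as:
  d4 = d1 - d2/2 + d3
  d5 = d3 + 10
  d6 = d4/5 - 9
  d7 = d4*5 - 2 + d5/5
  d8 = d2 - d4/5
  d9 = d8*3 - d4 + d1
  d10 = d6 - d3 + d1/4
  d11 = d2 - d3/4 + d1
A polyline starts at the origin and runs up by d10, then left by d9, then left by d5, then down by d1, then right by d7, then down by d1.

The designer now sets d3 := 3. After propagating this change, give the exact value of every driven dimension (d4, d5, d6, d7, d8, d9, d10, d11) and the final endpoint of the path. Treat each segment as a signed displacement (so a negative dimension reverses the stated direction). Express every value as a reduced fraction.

d4 = 27/2
d5 = 13
d6 = -63/10
d7 = 681/10
d8 = 3/10
d9 = -3/5
d10 = -63/10
d11 = 57/4
endpoint = (557/10, -303/10)

Apply edit: d3 := 3
  d4 = d1 - d2/2 + d3 = 27/2
  d5 = d3 + 10 = 13
  d6 = d4/5 - 9 = -63/10
  d7 = d4*5 - 2 + d5/5 = 681/10
  d8 = d2 - d4/5 = 3/10
  d9 = d8*3 - d4 + d1 = -3/5
  d10 = d6 - d3 + d1/4 = -63/10
  d11 = d2 - d3/4 + d1 = 57/4
Walk from origin (0, 0):
  seg 1: up by d10 = -63/10 → (0, -63/10)
  seg 2: left by d9 = -3/5 → (3/5, -63/10)
  seg 3: left by d5 = 13 → (-62/5, -63/10)
  seg 4: down by d1 = 12 → (-62/5, -183/10)
  seg 5: right by d7 = 681/10 → (557/10, -183/10)
  seg 6: down by d1 = 12 → (557/10, -303/10)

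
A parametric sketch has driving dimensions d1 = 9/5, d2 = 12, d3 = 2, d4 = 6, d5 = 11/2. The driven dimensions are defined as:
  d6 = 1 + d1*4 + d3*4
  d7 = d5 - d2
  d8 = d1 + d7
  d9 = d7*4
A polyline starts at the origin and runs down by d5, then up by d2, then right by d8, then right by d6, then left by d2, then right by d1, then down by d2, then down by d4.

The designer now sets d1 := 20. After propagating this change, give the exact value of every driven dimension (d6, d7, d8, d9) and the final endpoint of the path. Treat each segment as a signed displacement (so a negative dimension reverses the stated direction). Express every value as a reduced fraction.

d6 = 89
d7 = -13/2
d8 = 27/2
d9 = -26
endpoint = (221/2, -23/2)

Apply edit: d1 := 20
  d6 = 1 + d1*4 + d3*4 = 89
  d7 = d5 - d2 = -13/2
  d8 = d1 + d7 = 27/2
  d9 = d7*4 = -26
Walk from origin (0, 0):
  seg 1: down by d5 = 11/2 → (0, -11/2)
  seg 2: up by d2 = 12 → (0, 13/2)
  seg 3: right by d8 = 27/2 → (27/2, 13/2)
  seg 4: right by d6 = 89 → (205/2, 13/2)
  seg 5: left by d2 = 12 → (181/2, 13/2)
  seg 6: right by d1 = 20 → (221/2, 13/2)
  seg 7: down by d2 = 12 → (221/2, -11/2)
  seg 8: down by d4 = 6 → (221/2, -23/2)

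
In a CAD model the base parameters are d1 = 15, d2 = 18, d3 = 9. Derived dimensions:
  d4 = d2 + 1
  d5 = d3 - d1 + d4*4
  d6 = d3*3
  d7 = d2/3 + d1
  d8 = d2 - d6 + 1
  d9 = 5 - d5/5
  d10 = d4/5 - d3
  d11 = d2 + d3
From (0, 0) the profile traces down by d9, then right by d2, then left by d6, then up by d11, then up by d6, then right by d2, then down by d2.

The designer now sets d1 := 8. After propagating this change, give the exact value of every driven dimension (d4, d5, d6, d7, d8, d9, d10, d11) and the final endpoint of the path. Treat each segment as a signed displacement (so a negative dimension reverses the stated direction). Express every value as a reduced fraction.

d4 = 19
d5 = 77
d6 = 27
d7 = 14
d8 = -8
d9 = -52/5
d10 = -26/5
d11 = 27
endpoint = (9, 232/5)

Apply edit: d1 := 8
  d4 = d2 + 1 = 19
  d5 = d3 - d1 + d4*4 = 77
  d6 = d3*3 = 27
  d7 = d2/3 + d1 = 14
  d8 = d2 - d6 + 1 = -8
  d9 = 5 - d5/5 = -52/5
  d10 = d4/5 - d3 = -26/5
  d11 = d2 + d3 = 27
Walk from origin (0, 0):
  seg 1: down by d9 = -52/5 → (0, 52/5)
  seg 2: right by d2 = 18 → (18, 52/5)
  seg 3: left by d6 = 27 → (-9, 52/5)
  seg 4: up by d11 = 27 → (-9, 187/5)
  seg 5: up by d6 = 27 → (-9, 322/5)
  seg 6: right by d2 = 18 → (9, 322/5)
  seg 7: down by d2 = 18 → (9, 232/5)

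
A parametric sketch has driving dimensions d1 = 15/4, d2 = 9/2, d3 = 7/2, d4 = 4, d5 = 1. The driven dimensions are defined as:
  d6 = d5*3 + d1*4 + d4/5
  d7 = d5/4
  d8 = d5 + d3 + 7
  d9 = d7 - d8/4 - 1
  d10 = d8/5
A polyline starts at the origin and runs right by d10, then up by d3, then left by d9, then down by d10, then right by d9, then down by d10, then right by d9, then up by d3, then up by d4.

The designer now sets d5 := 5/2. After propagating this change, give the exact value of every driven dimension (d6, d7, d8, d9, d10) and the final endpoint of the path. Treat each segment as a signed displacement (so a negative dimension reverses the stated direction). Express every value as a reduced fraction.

d6 = 233/10
d7 = 5/8
d8 = 13
d9 = -29/8
d10 = 13/5
endpoint = (-41/40, 29/5)

Apply edit: d5 := 5/2
  d6 = d5*3 + d1*4 + d4/5 = 233/10
  d7 = d5/4 = 5/8
  d8 = d5 + d3 + 7 = 13
  d9 = d7 - d8/4 - 1 = -29/8
  d10 = d8/5 = 13/5
Walk from origin (0, 0):
  seg 1: right by d10 = 13/5 → (13/5, 0)
  seg 2: up by d3 = 7/2 → (13/5, 7/2)
  seg 3: left by d9 = -29/8 → (249/40, 7/2)
  seg 4: down by d10 = 13/5 → (249/40, 9/10)
  seg 5: right by d9 = -29/8 → (13/5, 9/10)
  seg 6: down by d10 = 13/5 → (13/5, -17/10)
  seg 7: right by d9 = -29/8 → (-41/40, -17/10)
  seg 8: up by d3 = 7/2 → (-41/40, 9/5)
  seg 9: up by d4 = 4 → (-41/40, 29/5)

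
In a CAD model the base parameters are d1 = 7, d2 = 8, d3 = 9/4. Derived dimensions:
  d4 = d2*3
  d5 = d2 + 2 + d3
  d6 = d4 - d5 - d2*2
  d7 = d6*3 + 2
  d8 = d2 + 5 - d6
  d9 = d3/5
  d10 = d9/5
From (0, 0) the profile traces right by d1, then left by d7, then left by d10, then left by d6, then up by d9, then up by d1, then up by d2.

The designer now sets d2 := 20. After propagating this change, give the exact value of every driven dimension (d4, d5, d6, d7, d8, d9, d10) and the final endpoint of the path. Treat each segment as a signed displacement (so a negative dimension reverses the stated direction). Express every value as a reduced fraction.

Apply edit: d2 := 20
  d4 = d2*3 = 60
  d5 = d2 + 2 + d3 = 97/4
  d6 = d4 - d5 - d2*2 = -17/4
  d7 = d6*3 + 2 = -43/4
  d8 = d2 + 5 - d6 = 117/4
  d9 = d3/5 = 9/20
  d10 = d9/5 = 9/100
Walk from origin (0, 0):
  seg 1: right by d1 = 7 → (7, 0)
  seg 2: left by d7 = -43/4 → (71/4, 0)
  seg 3: left by d10 = 9/100 → (883/50, 0)
  seg 4: left by d6 = -17/4 → (2191/100, 0)
  seg 5: up by d9 = 9/20 → (2191/100, 9/20)
  seg 6: up by d1 = 7 → (2191/100, 149/20)
  seg 7: up by d2 = 20 → (2191/100, 549/20)

d4 = 60
d5 = 97/4
d6 = -17/4
d7 = -43/4
d8 = 117/4
d9 = 9/20
d10 = 9/100
endpoint = (2191/100, 549/20)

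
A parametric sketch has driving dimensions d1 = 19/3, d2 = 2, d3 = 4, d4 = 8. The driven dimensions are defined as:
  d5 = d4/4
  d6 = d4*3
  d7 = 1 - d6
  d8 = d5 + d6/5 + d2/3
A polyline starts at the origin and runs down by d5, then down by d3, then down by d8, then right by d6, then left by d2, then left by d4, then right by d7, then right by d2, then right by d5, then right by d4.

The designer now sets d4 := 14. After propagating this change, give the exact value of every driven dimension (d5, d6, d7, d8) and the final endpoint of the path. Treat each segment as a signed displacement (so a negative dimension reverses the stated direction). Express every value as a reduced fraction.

d5 = 7/2
d6 = 42
d7 = -41
d8 = 377/30
endpoint = (9/2, -301/15)

Apply edit: d4 := 14
  d5 = d4/4 = 7/2
  d6 = d4*3 = 42
  d7 = 1 - d6 = -41
  d8 = d5 + d6/5 + d2/3 = 377/30
Walk from origin (0, 0):
  seg 1: down by d5 = 7/2 → (0, -7/2)
  seg 2: down by d3 = 4 → (0, -15/2)
  seg 3: down by d8 = 377/30 → (0, -301/15)
  seg 4: right by d6 = 42 → (42, -301/15)
  seg 5: left by d2 = 2 → (40, -301/15)
  seg 6: left by d4 = 14 → (26, -301/15)
  seg 7: right by d7 = -41 → (-15, -301/15)
  seg 8: right by d2 = 2 → (-13, -301/15)
  seg 9: right by d5 = 7/2 → (-19/2, -301/15)
  seg 10: right by d4 = 14 → (9/2, -301/15)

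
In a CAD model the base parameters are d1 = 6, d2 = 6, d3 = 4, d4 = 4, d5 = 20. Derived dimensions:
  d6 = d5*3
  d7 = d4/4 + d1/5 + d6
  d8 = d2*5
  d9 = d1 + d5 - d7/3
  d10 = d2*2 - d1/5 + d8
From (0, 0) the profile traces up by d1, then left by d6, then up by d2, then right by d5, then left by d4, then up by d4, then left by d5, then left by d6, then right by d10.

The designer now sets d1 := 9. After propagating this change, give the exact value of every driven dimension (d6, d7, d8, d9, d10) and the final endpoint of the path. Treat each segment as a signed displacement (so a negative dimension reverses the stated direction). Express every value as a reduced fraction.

Apply edit: d1 := 9
  d6 = d5*3 = 60
  d7 = d4/4 + d1/5 + d6 = 314/5
  d8 = d2*5 = 30
  d9 = d1 + d5 - d7/3 = 121/15
  d10 = d2*2 - d1/5 + d8 = 201/5
Walk from origin (0, 0):
  seg 1: up by d1 = 9 → (0, 9)
  seg 2: left by d6 = 60 → (-60, 9)
  seg 3: up by d2 = 6 → (-60, 15)
  seg 4: right by d5 = 20 → (-40, 15)
  seg 5: left by d4 = 4 → (-44, 15)
  seg 6: up by d4 = 4 → (-44, 19)
  seg 7: left by d5 = 20 → (-64, 19)
  seg 8: left by d6 = 60 → (-124, 19)
  seg 9: right by d10 = 201/5 → (-419/5, 19)

d6 = 60
d7 = 314/5
d8 = 30
d9 = 121/15
d10 = 201/5
endpoint = (-419/5, 19)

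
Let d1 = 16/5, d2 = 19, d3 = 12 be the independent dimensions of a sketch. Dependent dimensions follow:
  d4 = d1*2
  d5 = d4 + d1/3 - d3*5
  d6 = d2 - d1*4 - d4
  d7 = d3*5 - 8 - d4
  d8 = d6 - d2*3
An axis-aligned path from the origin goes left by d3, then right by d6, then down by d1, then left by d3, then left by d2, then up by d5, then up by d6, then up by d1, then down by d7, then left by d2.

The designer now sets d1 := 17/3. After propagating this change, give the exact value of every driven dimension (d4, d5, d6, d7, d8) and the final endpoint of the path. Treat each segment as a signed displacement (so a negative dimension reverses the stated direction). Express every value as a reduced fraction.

Apply edit: d1 := 17/3
  d4 = d1*2 = 34/3
  d5 = d4 + d1/3 - d3*5 = -421/9
  d6 = d2 - d1*4 - d4 = -15
  d7 = d3*5 - 8 - d4 = 122/3
  d8 = d6 - d2*3 = -72
Walk from origin (0, 0):
  seg 1: left by d3 = 12 → (-12, 0)
  seg 2: right by d6 = -15 → (-27, 0)
  seg 3: down by d1 = 17/3 → (-27, -17/3)
  seg 4: left by d3 = 12 → (-39, -17/3)
  seg 5: left by d2 = 19 → (-58, -17/3)
  seg 6: up by d5 = -421/9 → (-58, -472/9)
  seg 7: up by d6 = -15 → (-58, -607/9)
  seg 8: up by d1 = 17/3 → (-58, -556/9)
  seg 9: down by d7 = 122/3 → (-58, -922/9)
  seg 10: left by d2 = 19 → (-77, -922/9)

d4 = 34/3
d5 = -421/9
d6 = -15
d7 = 122/3
d8 = -72
endpoint = (-77, -922/9)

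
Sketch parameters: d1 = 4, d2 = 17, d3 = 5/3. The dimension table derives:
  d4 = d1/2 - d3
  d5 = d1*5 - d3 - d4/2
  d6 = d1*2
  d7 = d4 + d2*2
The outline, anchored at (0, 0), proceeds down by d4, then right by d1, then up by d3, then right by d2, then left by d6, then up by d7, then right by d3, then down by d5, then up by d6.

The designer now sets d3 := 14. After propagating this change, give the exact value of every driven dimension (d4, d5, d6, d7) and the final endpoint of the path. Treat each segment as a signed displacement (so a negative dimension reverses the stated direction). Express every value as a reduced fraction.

d4 = -12
d5 = 12
d6 = 8
d7 = 22
endpoint = (27, 44)

Apply edit: d3 := 14
  d4 = d1/2 - d3 = -12
  d5 = d1*5 - d3 - d4/2 = 12
  d6 = d1*2 = 8
  d7 = d4 + d2*2 = 22
Walk from origin (0, 0):
  seg 1: down by d4 = -12 → (0, 12)
  seg 2: right by d1 = 4 → (4, 12)
  seg 3: up by d3 = 14 → (4, 26)
  seg 4: right by d2 = 17 → (21, 26)
  seg 5: left by d6 = 8 → (13, 26)
  seg 6: up by d7 = 22 → (13, 48)
  seg 7: right by d3 = 14 → (27, 48)
  seg 8: down by d5 = 12 → (27, 36)
  seg 9: up by d6 = 8 → (27, 44)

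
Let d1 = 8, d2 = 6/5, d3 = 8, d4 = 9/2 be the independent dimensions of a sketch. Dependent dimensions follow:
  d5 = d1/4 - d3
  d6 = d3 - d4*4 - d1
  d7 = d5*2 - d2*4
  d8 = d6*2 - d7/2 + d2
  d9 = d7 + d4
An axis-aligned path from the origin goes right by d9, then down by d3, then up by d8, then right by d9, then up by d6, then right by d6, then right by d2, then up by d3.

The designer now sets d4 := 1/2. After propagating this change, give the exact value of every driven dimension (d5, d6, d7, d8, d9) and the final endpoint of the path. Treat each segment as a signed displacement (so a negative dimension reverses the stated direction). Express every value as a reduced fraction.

d5 = -6
d6 = -2
d7 = -84/5
d8 = 28/5
d9 = -163/10
endpoint = (-167/5, 18/5)

Apply edit: d4 := 1/2
  d5 = d1/4 - d3 = -6
  d6 = d3 - d4*4 - d1 = -2
  d7 = d5*2 - d2*4 = -84/5
  d8 = d6*2 - d7/2 + d2 = 28/5
  d9 = d7 + d4 = -163/10
Walk from origin (0, 0):
  seg 1: right by d9 = -163/10 → (-163/10, 0)
  seg 2: down by d3 = 8 → (-163/10, -8)
  seg 3: up by d8 = 28/5 → (-163/10, -12/5)
  seg 4: right by d9 = -163/10 → (-163/5, -12/5)
  seg 5: up by d6 = -2 → (-163/5, -22/5)
  seg 6: right by d6 = -2 → (-173/5, -22/5)
  seg 7: right by d2 = 6/5 → (-167/5, -22/5)
  seg 8: up by d3 = 8 → (-167/5, 18/5)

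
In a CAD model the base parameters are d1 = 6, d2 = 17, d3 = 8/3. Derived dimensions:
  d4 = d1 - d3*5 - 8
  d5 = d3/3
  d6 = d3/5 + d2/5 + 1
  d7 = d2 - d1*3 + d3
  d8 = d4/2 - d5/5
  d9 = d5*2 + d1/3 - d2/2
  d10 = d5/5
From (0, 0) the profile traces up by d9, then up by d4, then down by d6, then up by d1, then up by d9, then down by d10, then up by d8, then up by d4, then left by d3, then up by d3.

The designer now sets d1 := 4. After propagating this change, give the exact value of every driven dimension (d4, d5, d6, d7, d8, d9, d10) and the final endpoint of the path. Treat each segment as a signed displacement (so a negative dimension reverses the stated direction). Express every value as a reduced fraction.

Apply edit: d1 := 4
  d4 = d1 - d3*5 - 8 = -52/3
  d5 = d3/3 = 8/9
  d6 = d3/5 + d2/5 + 1 = 74/15
  d7 = d2 - d1*3 + d3 = 23/3
  d8 = d4/2 - d5/5 = -398/45
  d9 = d5*2 + d1/3 - d2/2 = -97/18
  d10 = d5/5 = 8/45
Walk from origin (0, 0):
  seg 1: up by d9 = -97/18 → (0, -97/18)
  seg 2: up by d4 = -52/3 → (0, -409/18)
  seg 3: down by d6 = 74/15 → (0, -2489/90)
  seg 4: up by d1 = 4 → (0, -2129/90)
  seg 5: up by d9 = -97/18 → (0, -1307/45)
  seg 6: down by d10 = 8/45 → (0, -263/9)
  seg 7: up by d8 = -398/45 → (0, -571/15)
  seg 8: up by d4 = -52/3 → (0, -277/5)
  seg 9: left by d3 = 8/3 → (-8/3, -277/5)
  seg 10: up by d3 = 8/3 → (-8/3, -791/15)

d4 = -52/3
d5 = 8/9
d6 = 74/15
d7 = 23/3
d8 = -398/45
d9 = -97/18
d10 = 8/45
endpoint = (-8/3, -791/15)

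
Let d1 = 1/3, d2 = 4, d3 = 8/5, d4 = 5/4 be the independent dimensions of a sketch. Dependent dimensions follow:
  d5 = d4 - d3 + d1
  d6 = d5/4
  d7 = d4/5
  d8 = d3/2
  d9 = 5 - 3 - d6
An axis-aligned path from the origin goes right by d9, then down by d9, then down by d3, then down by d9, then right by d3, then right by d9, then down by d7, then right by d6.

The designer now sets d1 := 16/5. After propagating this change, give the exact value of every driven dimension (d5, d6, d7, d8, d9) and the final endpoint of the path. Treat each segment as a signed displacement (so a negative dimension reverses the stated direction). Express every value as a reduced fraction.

Apply edit: d1 := 16/5
  d5 = d4 - d3 + d1 = 57/20
  d6 = d5/4 = 57/80
  d7 = d4/5 = 1/4
  d8 = d3/2 = 4/5
  d9 = 5 - 3 - d6 = 103/80
Walk from origin (0, 0):
  seg 1: right by d9 = 103/80 → (103/80, 0)
  seg 2: down by d9 = 103/80 → (103/80, -103/80)
  seg 3: down by d3 = 8/5 → (103/80, -231/80)
  seg 4: down by d9 = 103/80 → (103/80, -167/40)
  seg 5: right by d3 = 8/5 → (231/80, -167/40)
  seg 6: right by d9 = 103/80 → (167/40, -167/40)
  seg 7: down by d7 = 1/4 → (167/40, -177/40)
  seg 8: right by d6 = 57/80 → (391/80, -177/40)

d5 = 57/20
d6 = 57/80
d7 = 1/4
d8 = 4/5
d9 = 103/80
endpoint = (391/80, -177/40)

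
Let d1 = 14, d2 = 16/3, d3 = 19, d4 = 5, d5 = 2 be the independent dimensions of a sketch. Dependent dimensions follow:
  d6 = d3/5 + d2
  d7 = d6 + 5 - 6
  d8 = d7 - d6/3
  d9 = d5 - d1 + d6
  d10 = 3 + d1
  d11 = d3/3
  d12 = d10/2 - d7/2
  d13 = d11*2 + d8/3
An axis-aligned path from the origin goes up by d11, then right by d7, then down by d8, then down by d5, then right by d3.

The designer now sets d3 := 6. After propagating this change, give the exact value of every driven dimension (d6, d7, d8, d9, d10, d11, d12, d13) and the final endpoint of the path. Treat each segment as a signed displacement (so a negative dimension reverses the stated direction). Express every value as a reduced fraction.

d6 = 98/15
d7 = 83/15
d8 = 151/45
d9 = -82/15
d10 = 17
d11 = 2
d12 = 86/15
d13 = 691/135
endpoint = (173/15, -151/45)

Apply edit: d3 := 6
  d6 = d3/5 + d2 = 98/15
  d7 = d6 + 5 - 6 = 83/15
  d8 = d7 - d6/3 = 151/45
  d9 = d5 - d1 + d6 = -82/15
  d10 = 3 + d1 = 17
  d11 = d3/3 = 2
  d12 = d10/2 - d7/2 = 86/15
  d13 = d11*2 + d8/3 = 691/135
Walk from origin (0, 0):
  seg 1: up by d11 = 2 → (0, 2)
  seg 2: right by d7 = 83/15 → (83/15, 2)
  seg 3: down by d8 = 151/45 → (83/15, -61/45)
  seg 4: down by d5 = 2 → (83/15, -151/45)
  seg 5: right by d3 = 6 → (173/15, -151/45)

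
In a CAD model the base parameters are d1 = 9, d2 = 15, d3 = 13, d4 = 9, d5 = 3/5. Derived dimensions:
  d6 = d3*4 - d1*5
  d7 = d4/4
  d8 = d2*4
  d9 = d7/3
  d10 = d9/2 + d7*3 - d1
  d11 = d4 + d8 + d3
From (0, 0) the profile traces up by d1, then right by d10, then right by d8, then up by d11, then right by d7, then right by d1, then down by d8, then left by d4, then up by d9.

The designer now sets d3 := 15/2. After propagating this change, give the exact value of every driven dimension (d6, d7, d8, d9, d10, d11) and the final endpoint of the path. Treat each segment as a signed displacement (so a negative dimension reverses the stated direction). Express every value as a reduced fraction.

Apply edit: d3 := 15/2
  d6 = d3*4 - d1*5 = -15
  d7 = d4/4 = 9/4
  d8 = d2*4 = 60
  d9 = d7/3 = 3/4
  d10 = d9/2 + d7*3 - d1 = -15/8
  d11 = d4 + d8 + d3 = 153/2
Walk from origin (0, 0):
  seg 1: up by d1 = 9 → (0, 9)
  seg 2: right by d10 = -15/8 → (-15/8, 9)
  seg 3: right by d8 = 60 → (465/8, 9)
  seg 4: up by d11 = 153/2 → (465/8, 171/2)
  seg 5: right by d7 = 9/4 → (483/8, 171/2)
  seg 6: right by d1 = 9 → (555/8, 171/2)
  seg 7: down by d8 = 60 → (555/8, 51/2)
  seg 8: left by d4 = 9 → (483/8, 51/2)
  seg 9: up by d9 = 3/4 → (483/8, 105/4)

d6 = -15
d7 = 9/4
d8 = 60
d9 = 3/4
d10 = -15/8
d11 = 153/2
endpoint = (483/8, 105/4)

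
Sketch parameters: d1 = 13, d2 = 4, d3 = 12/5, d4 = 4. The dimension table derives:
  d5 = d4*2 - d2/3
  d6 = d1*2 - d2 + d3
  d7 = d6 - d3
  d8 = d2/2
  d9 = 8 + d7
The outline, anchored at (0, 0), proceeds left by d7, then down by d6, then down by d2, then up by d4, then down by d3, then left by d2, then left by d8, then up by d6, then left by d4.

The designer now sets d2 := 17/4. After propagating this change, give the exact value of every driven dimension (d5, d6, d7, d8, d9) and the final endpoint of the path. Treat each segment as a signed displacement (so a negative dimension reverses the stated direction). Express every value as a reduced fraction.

Apply edit: d2 := 17/4
  d5 = d4*2 - d2/3 = 79/12
  d6 = d1*2 - d2 + d3 = 483/20
  d7 = d6 - d3 = 87/4
  d8 = d2/2 = 17/8
  d9 = 8 + d7 = 119/4
Walk from origin (0, 0):
  seg 1: left by d7 = 87/4 → (-87/4, 0)
  seg 2: down by d6 = 483/20 → (-87/4, -483/20)
  seg 3: down by d2 = 17/4 → (-87/4, -142/5)
  seg 4: up by d4 = 4 → (-87/4, -122/5)
  seg 5: down by d3 = 12/5 → (-87/4, -134/5)
  seg 6: left by d2 = 17/4 → (-26, -134/5)
  seg 7: left by d8 = 17/8 → (-225/8, -134/5)
  seg 8: up by d6 = 483/20 → (-225/8, -53/20)
  seg 9: left by d4 = 4 → (-257/8, -53/20)

d5 = 79/12
d6 = 483/20
d7 = 87/4
d8 = 17/8
d9 = 119/4
endpoint = (-257/8, -53/20)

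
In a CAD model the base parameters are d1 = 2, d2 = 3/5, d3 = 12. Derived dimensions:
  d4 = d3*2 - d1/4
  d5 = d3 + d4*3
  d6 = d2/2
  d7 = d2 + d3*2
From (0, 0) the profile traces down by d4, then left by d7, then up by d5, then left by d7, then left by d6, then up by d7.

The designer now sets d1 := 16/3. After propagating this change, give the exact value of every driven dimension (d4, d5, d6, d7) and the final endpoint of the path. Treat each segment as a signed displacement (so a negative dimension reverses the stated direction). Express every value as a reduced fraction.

d4 = 68/3
d5 = 80
d6 = 3/10
d7 = 123/5
endpoint = (-99/2, 1229/15)

Apply edit: d1 := 16/3
  d4 = d3*2 - d1/4 = 68/3
  d5 = d3 + d4*3 = 80
  d6 = d2/2 = 3/10
  d7 = d2 + d3*2 = 123/5
Walk from origin (0, 0):
  seg 1: down by d4 = 68/3 → (0, -68/3)
  seg 2: left by d7 = 123/5 → (-123/5, -68/3)
  seg 3: up by d5 = 80 → (-123/5, 172/3)
  seg 4: left by d7 = 123/5 → (-246/5, 172/3)
  seg 5: left by d6 = 3/10 → (-99/2, 172/3)
  seg 6: up by d7 = 123/5 → (-99/2, 1229/15)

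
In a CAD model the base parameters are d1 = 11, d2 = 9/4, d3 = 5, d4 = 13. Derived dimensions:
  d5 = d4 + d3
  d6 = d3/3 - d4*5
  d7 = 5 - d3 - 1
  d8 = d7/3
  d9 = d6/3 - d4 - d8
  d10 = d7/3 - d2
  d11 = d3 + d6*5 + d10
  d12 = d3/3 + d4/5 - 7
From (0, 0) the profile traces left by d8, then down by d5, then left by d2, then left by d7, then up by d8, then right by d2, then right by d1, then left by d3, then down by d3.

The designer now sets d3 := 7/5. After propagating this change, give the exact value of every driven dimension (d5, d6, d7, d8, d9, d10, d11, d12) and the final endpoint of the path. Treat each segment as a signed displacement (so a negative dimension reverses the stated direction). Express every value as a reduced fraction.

d5 = 72/5
d6 = -968/15
d7 = 13/5
d8 = 13/15
d9 = -1592/45
d10 = -83/60
d11 = -6453/20
d12 = -59/15
endpoint = (92/15, -224/15)

Apply edit: d3 := 7/5
  d5 = d4 + d3 = 72/5
  d6 = d3/3 - d4*5 = -968/15
  d7 = 5 - d3 - 1 = 13/5
  d8 = d7/3 = 13/15
  d9 = d6/3 - d4 - d8 = -1592/45
  d10 = d7/3 - d2 = -83/60
  d11 = d3 + d6*5 + d10 = -6453/20
  d12 = d3/3 + d4/5 - 7 = -59/15
Walk from origin (0, 0):
  seg 1: left by d8 = 13/15 → (-13/15, 0)
  seg 2: down by d5 = 72/5 → (-13/15, -72/5)
  seg 3: left by d2 = 9/4 → (-187/60, -72/5)
  seg 4: left by d7 = 13/5 → (-343/60, -72/5)
  seg 5: up by d8 = 13/15 → (-343/60, -203/15)
  seg 6: right by d2 = 9/4 → (-52/15, -203/15)
  seg 7: right by d1 = 11 → (113/15, -203/15)
  seg 8: left by d3 = 7/5 → (92/15, -203/15)
  seg 9: down by d3 = 7/5 → (92/15, -224/15)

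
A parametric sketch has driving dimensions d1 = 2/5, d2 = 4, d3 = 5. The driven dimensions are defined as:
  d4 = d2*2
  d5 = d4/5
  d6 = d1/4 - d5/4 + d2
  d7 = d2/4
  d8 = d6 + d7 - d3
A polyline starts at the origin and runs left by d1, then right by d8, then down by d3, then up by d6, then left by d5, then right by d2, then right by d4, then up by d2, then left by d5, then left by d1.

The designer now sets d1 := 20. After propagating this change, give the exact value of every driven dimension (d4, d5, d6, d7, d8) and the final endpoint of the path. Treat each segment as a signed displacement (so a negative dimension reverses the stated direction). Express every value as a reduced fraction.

d4 = 8
d5 = 8/5
d6 = 43/5
d7 = 1
d8 = 23/5
endpoint = (-133/5, 38/5)

Apply edit: d1 := 20
  d4 = d2*2 = 8
  d5 = d4/5 = 8/5
  d6 = d1/4 - d5/4 + d2 = 43/5
  d7 = d2/4 = 1
  d8 = d6 + d7 - d3 = 23/5
Walk from origin (0, 0):
  seg 1: left by d1 = 20 → (-20, 0)
  seg 2: right by d8 = 23/5 → (-77/5, 0)
  seg 3: down by d3 = 5 → (-77/5, -5)
  seg 4: up by d6 = 43/5 → (-77/5, 18/5)
  seg 5: left by d5 = 8/5 → (-17, 18/5)
  seg 6: right by d2 = 4 → (-13, 18/5)
  seg 7: right by d4 = 8 → (-5, 18/5)
  seg 8: up by d2 = 4 → (-5, 38/5)
  seg 9: left by d5 = 8/5 → (-33/5, 38/5)
  seg 10: left by d1 = 20 → (-133/5, 38/5)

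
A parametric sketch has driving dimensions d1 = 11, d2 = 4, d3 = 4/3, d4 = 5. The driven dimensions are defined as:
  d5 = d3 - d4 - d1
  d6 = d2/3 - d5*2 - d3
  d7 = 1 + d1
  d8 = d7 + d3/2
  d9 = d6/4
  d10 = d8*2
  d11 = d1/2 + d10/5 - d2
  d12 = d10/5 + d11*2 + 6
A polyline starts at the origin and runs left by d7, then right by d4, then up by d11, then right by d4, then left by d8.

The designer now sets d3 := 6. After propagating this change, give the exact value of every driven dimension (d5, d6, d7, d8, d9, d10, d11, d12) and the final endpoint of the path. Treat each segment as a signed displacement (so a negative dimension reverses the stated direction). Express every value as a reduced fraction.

Apply edit: d3 := 6
  d5 = d3 - d4 - d1 = -10
  d6 = d2/3 - d5*2 - d3 = 46/3
  d7 = 1 + d1 = 12
  d8 = d7 + d3/2 = 15
  d9 = d6/4 = 23/6
  d10 = d8*2 = 30
  d11 = d1/2 + d10/5 - d2 = 15/2
  d12 = d10/5 + d11*2 + 6 = 27
Walk from origin (0, 0):
  seg 1: left by d7 = 12 → (-12, 0)
  seg 2: right by d4 = 5 → (-7, 0)
  seg 3: up by d11 = 15/2 → (-7, 15/2)
  seg 4: right by d4 = 5 → (-2, 15/2)
  seg 5: left by d8 = 15 → (-17, 15/2)

d5 = -10
d6 = 46/3
d7 = 12
d8 = 15
d9 = 23/6
d10 = 30
d11 = 15/2
d12 = 27
endpoint = (-17, 15/2)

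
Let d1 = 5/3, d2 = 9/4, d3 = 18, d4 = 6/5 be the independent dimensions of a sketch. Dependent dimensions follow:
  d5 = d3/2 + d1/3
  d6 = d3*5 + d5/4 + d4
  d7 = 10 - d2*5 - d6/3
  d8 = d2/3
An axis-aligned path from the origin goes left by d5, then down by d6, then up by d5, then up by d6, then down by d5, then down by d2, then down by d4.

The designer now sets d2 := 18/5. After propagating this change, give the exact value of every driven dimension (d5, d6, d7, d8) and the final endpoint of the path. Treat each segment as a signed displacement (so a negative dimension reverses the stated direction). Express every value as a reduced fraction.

d5 = 86/9
d6 = 8423/90
d7 = -10583/270
d8 = 6/5
endpoint = (-86/9, -24/5)

Apply edit: d2 := 18/5
  d5 = d3/2 + d1/3 = 86/9
  d6 = d3*5 + d5/4 + d4 = 8423/90
  d7 = 10 - d2*5 - d6/3 = -10583/270
  d8 = d2/3 = 6/5
Walk from origin (0, 0):
  seg 1: left by d5 = 86/9 → (-86/9, 0)
  seg 2: down by d6 = 8423/90 → (-86/9, -8423/90)
  seg 3: up by d5 = 86/9 → (-86/9, -2521/30)
  seg 4: up by d6 = 8423/90 → (-86/9, 86/9)
  seg 5: down by d5 = 86/9 → (-86/9, 0)
  seg 6: down by d2 = 18/5 → (-86/9, -18/5)
  seg 7: down by d4 = 6/5 → (-86/9, -24/5)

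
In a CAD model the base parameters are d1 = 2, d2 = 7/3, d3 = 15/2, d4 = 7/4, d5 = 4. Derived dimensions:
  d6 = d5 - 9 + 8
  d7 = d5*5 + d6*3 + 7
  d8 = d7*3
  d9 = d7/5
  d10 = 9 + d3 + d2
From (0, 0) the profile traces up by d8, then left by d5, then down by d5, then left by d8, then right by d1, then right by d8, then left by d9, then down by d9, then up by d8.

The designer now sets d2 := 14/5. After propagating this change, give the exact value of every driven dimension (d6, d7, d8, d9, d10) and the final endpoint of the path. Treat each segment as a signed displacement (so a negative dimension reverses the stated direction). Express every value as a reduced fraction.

Apply edit: d2 := 14/5
  d6 = d5 - 9 + 8 = 3
  d7 = d5*5 + d6*3 + 7 = 36
  d8 = d7*3 = 108
  d9 = d7/5 = 36/5
  d10 = 9 + d3 + d2 = 193/10
Walk from origin (0, 0):
  seg 1: up by d8 = 108 → (0, 108)
  seg 2: left by d5 = 4 → (-4, 108)
  seg 3: down by d5 = 4 → (-4, 104)
  seg 4: left by d8 = 108 → (-112, 104)
  seg 5: right by d1 = 2 → (-110, 104)
  seg 6: right by d8 = 108 → (-2, 104)
  seg 7: left by d9 = 36/5 → (-46/5, 104)
  seg 8: down by d9 = 36/5 → (-46/5, 484/5)
  seg 9: up by d8 = 108 → (-46/5, 1024/5)

d6 = 3
d7 = 36
d8 = 108
d9 = 36/5
d10 = 193/10
endpoint = (-46/5, 1024/5)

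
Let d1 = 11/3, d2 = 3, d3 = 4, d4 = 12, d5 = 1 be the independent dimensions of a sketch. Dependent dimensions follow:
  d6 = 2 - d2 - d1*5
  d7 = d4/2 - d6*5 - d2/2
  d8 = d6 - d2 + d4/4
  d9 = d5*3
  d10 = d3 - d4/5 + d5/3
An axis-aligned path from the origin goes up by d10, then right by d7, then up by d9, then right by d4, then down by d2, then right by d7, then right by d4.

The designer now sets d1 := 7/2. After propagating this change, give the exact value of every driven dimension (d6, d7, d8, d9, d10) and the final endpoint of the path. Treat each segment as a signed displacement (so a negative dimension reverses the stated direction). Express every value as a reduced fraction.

d6 = -37/2
d7 = 97
d8 = -37/2
d9 = 3
d10 = 29/15
endpoint = (218, 29/15)

Apply edit: d1 := 7/2
  d6 = 2 - d2 - d1*5 = -37/2
  d7 = d4/2 - d6*5 - d2/2 = 97
  d8 = d6 - d2 + d4/4 = -37/2
  d9 = d5*3 = 3
  d10 = d3 - d4/5 + d5/3 = 29/15
Walk from origin (0, 0):
  seg 1: up by d10 = 29/15 → (0, 29/15)
  seg 2: right by d7 = 97 → (97, 29/15)
  seg 3: up by d9 = 3 → (97, 74/15)
  seg 4: right by d4 = 12 → (109, 74/15)
  seg 5: down by d2 = 3 → (109, 29/15)
  seg 6: right by d7 = 97 → (206, 29/15)
  seg 7: right by d4 = 12 → (218, 29/15)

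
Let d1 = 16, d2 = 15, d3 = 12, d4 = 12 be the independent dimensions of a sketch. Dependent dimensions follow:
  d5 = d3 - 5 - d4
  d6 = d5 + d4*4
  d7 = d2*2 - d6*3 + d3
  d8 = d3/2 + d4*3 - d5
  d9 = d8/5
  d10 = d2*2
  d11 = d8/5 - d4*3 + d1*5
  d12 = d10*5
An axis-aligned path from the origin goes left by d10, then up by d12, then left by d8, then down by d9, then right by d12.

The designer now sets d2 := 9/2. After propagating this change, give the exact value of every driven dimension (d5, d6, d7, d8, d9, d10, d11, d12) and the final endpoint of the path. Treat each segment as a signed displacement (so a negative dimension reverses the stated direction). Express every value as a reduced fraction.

d5 = -5
d6 = 43
d7 = -108
d8 = 47
d9 = 47/5
d10 = 9
d11 = 267/5
d12 = 45
endpoint = (-11, 178/5)

Apply edit: d2 := 9/2
  d5 = d3 - 5 - d4 = -5
  d6 = d5 + d4*4 = 43
  d7 = d2*2 - d6*3 + d3 = -108
  d8 = d3/2 + d4*3 - d5 = 47
  d9 = d8/5 = 47/5
  d10 = d2*2 = 9
  d11 = d8/5 - d4*3 + d1*5 = 267/5
  d12 = d10*5 = 45
Walk from origin (0, 0):
  seg 1: left by d10 = 9 → (-9, 0)
  seg 2: up by d12 = 45 → (-9, 45)
  seg 3: left by d8 = 47 → (-56, 45)
  seg 4: down by d9 = 47/5 → (-56, 178/5)
  seg 5: right by d12 = 45 → (-11, 178/5)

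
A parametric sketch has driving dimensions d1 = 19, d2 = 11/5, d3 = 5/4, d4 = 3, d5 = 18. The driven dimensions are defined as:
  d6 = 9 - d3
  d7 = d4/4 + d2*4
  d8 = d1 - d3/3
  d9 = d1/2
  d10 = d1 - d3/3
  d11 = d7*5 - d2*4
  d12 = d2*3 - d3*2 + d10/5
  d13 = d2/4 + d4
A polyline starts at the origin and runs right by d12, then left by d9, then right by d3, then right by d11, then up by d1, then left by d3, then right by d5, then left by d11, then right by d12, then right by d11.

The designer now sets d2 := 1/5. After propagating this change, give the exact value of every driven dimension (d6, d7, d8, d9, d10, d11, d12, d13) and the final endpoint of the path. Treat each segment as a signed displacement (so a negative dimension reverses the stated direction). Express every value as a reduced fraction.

Apply edit: d2 := 1/5
  d6 = 9 - d3 = 31/4
  d7 = d4/4 + d2*4 = 31/20
  d8 = d1 - d3/3 = 223/12
  d9 = d1/2 = 19/2
  d10 = d1 - d3/3 = 223/12
  d11 = d7*5 - d2*4 = 139/20
  d12 = d2*3 - d3*2 + d10/5 = 109/60
  d13 = d2/4 + d4 = 61/20
Walk from origin (0, 0):
  seg 1: right by d12 = 109/60 → (109/60, 0)
  seg 2: left by d9 = 19/2 → (-461/60, 0)
  seg 3: right by d3 = 5/4 → (-193/30, 0)
  seg 4: right by d11 = 139/20 → (31/60, 0)
  seg 5: up by d1 = 19 → (31/60, 19)
  seg 6: left by d3 = 5/4 → (-11/15, 19)
  seg 7: right by d5 = 18 → (259/15, 19)
  seg 8: left by d11 = 139/20 → (619/60, 19)
  seg 9: right by d12 = 109/60 → (182/15, 19)
  seg 10: right by d11 = 139/20 → (229/12, 19)

d6 = 31/4
d7 = 31/20
d8 = 223/12
d9 = 19/2
d10 = 223/12
d11 = 139/20
d12 = 109/60
d13 = 61/20
endpoint = (229/12, 19)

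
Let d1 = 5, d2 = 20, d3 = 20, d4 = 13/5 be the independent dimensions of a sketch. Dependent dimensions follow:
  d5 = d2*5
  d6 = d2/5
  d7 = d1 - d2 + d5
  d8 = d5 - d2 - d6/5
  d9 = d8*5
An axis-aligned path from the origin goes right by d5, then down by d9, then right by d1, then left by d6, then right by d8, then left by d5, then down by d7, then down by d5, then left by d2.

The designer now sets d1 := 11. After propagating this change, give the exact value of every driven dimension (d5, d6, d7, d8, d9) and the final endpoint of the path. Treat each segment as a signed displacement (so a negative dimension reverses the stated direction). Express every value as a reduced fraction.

Apply edit: d1 := 11
  d5 = d2*5 = 100
  d6 = d2/5 = 4
  d7 = d1 - d2 + d5 = 91
  d8 = d5 - d2 - d6/5 = 396/5
  d9 = d8*5 = 396
Walk from origin (0, 0):
  seg 1: right by d5 = 100 → (100, 0)
  seg 2: down by d9 = 396 → (100, -396)
  seg 3: right by d1 = 11 → (111, -396)
  seg 4: left by d6 = 4 → (107, -396)
  seg 5: right by d8 = 396/5 → (931/5, -396)
  seg 6: left by d5 = 100 → (431/5, -396)
  seg 7: down by d7 = 91 → (431/5, -487)
  seg 8: down by d5 = 100 → (431/5, -587)
  seg 9: left by d2 = 20 → (331/5, -587)

d5 = 100
d6 = 4
d7 = 91
d8 = 396/5
d9 = 396
endpoint = (331/5, -587)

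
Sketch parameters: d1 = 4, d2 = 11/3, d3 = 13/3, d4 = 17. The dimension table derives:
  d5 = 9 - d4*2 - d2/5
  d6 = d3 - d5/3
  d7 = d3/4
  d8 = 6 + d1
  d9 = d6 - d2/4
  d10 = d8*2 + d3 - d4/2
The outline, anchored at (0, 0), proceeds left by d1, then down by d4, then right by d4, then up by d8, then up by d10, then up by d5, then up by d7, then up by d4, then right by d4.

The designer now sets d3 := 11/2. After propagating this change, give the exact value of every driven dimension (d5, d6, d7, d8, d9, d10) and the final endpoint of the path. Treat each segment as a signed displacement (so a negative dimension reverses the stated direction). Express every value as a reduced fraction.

Apply edit: d3 := 11/2
  d5 = 9 - d4*2 - d2/5 = -386/15
  d6 = d3 - d5/3 = 1267/90
  d7 = d3/4 = 11/8
  d8 = 6 + d1 = 10
  d9 = d6 - d2/4 = 2369/180
  d10 = d8*2 + d3 - d4/2 = 17
Walk from origin (0, 0):
  seg 1: left by d1 = 4 → (-4, 0)
  seg 2: down by d4 = 17 → (-4, -17)
  seg 3: right by d4 = 17 → (13, -17)
  seg 4: up by d8 = 10 → (13, -7)
  seg 5: up by d10 = 17 → (13, 10)
  seg 6: up by d5 = -386/15 → (13, -236/15)
  seg 7: up by d7 = 11/8 → (13, -1723/120)
  seg 8: up by d4 = 17 → (13, 317/120)
  seg 9: right by d4 = 17 → (30, 317/120)

d5 = -386/15
d6 = 1267/90
d7 = 11/8
d8 = 10
d9 = 2369/180
d10 = 17
endpoint = (30, 317/120)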